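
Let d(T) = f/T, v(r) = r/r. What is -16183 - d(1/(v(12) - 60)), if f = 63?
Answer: -12466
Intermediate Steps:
v(r) = 1
d(T) = 63/T
-16183 - d(1/(v(12) - 60)) = -16183 - 63/(1/(1 - 60)) = -16183 - 63/(1/(-59)) = -16183 - 63/(-1/59) = -16183 - 63*(-59) = -16183 - 1*(-3717) = -16183 + 3717 = -12466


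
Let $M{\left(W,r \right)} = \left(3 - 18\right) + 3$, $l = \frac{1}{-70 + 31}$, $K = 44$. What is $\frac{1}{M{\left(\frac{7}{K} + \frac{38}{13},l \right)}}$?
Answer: $- \frac{1}{12} \approx -0.083333$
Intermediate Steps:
$l = - \frac{1}{39}$ ($l = \frac{1}{-39} = - \frac{1}{39} \approx -0.025641$)
$M{\left(W,r \right)} = -12$ ($M{\left(W,r \right)} = -15 + 3 = -12$)
$\frac{1}{M{\left(\frac{7}{K} + \frac{38}{13},l \right)}} = \frac{1}{-12} = - \frac{1}{12}$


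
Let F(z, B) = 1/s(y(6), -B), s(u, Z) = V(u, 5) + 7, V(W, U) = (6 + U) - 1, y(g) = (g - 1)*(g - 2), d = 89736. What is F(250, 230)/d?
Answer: 1/1525512 ≈ 6.5552e-7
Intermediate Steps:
y(g) = (-1 + g)*(-2 + g)
V(W, U) = 5 + U
s(u, Z) = 17 (s(u, Z) = (5 + 5) + 7 = 10 + 7 = 17)
F(z, B) = 1/17
F(250, 230)/d = (1/17)/89736 = (1/17)*(1/89736) = 1/1525512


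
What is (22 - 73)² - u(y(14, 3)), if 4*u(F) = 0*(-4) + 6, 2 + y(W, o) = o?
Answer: 5199/2 ≈ 2599.5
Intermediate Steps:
y(W, o) = -2 + o
u(F) = 3/2 (u(F) = (0*(-4) + 6)/4 = (0 + 6)/4 = (¼)*6 = 3/2)
(22 - 73)² - u(y(14, 3)) = (22 - 73)² - 1*3/2 = (-51)² - 3/2 = 2601 - 3/2 = 5199/2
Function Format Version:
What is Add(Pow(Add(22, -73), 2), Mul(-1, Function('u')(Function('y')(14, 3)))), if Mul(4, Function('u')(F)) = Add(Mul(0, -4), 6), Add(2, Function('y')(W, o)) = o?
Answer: Rational(5199, 2) ≈ 2599.5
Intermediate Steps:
Function('y')(W, o) = Add(-2, o)
Function('u')(F) = Rational(3, 2) (Function('u')(F) = Mul(Rational(1, 4), Add(Mul(0, -4), 6)) = Mul(Rational(1, 4), Add(0, 6)) = Mul(Rational(1, 4), 6) = Rational(3, 2))
Add(Pow(Add(22, -73), 2), Mul(-1, Function('u')(Function('y')(14, 3)))) = Add(Pow(Add(22, -73), 2), Mul(-1, Rational(3, 2))) = Add(Pow(-51, 2), Rational(-3, 2)) = Add(2601, Rational(-3, 2)) = Rational(5199, 2)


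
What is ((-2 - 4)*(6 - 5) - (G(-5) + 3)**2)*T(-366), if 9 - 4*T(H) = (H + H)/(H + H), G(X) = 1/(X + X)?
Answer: -1441/50 ≈ -28.820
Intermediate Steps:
G(X) = 1/(2*X)
T(H) = 2 (T(H) = 9/4 - (H + H)/(4*(H + H)) = 9/4 - 2*H/(4*(2*H)) = 9/4 - 2*H*1/(2*H)/4 = 9/4 - 1/4*1 = 9/4 - 1/4 = 2)
((-2 - 4)*(6 - 5) - (G(-5) + 3)**2)*T(-366) = ((-2 - 4)*(6 - 5) - ((1/2)/(-5) + 3)**2)*2 = (-6*1 - ((1/2)*(-1/5) + 3)**2)*2 = (-6 - (-1/10 + 3)**2)*2 = (-6 - (29/10)**2)*2 = (-6 - 1*841/100)*2 = (-6 - 841/100)*2 = -1441/100*2 = -1441/50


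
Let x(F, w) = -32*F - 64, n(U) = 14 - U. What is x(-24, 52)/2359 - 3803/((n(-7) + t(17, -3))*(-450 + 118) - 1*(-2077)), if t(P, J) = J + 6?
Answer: 13118541/13896869 ≈ 0.94399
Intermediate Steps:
t(P, J) = 6 + J
x(F, w) = -64 - 32*F
x(-24, 52)/2359 - 3803/((n(-7) + t(17, -3))*(-450 + 118) - 1*(-2077)) = (-64 - 32*(-24))/2359 - 3803/(((14 - 1*(-7)) + (6 - 3))*(-450 + 118) - 1*(-2077)) = (-64 + 768)*(1/2359) - 3803/(((14 + 7) + 3)*(-332) + 2077) = 704*(1/2359) - 3803/((21 + 3)*(-332) + 2077) = 704/2359 - 3803/(24*(-332) + 2077) = 704/2359 - 3803/(-7968 + 2077) = 704/2359 - 3803/(-5891) = 704/2359 - 3803*(-1/5891) = 704/2359 + 3803/5891 = 13118541/13896869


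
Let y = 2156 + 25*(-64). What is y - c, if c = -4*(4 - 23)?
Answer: 480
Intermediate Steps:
c = 76 (c = -4*(-19) = 76)
y = 556 (y = 2156 - 1600 = 556)
y - c = 556 - 1*76 = 556 - 76 = 480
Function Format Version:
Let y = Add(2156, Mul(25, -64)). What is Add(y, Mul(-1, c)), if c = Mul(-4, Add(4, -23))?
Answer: 480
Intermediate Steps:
c = 76 (c = Mul(-4, -19) = 76)
y = 556 (y = Add(2156, -1600) = 556)
Add(y, Mul(-1, c)) = Add(556, Mul(-1, 76)) = Add(556, -76) = 480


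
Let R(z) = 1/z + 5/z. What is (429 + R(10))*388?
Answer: 833424/5 ≈ 1.6668e+5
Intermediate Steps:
R(z) = 6/z (R(z) = 1/z + 5/z = 6/z)
(429 + R(10))*388 = (429 + 6/10)*388 = (429 + 6*(⅒))*388 = (429 + ⅗)*388 = (2148/5)*388 = 833424/5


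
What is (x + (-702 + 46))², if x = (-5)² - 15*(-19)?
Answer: 119716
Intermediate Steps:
x = 310 (x = 25 + 285 = 310)
(x + (-702 + 46))² = (310 + (-702 + 46))² = (310 - 656)² = (-346)² = 119716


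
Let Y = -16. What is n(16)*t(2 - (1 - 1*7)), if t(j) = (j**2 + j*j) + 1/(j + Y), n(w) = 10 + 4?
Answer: 7161/4 ≈ 1790.3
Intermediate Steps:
n(w) = 14
t(j) = 1/(-16 + j) + 2*j**2 (t(j) = (j**2 + j*j) + 1/(j - 16) = (j**2 + j**2) + 1/(-16 + j) = 2*j**2 + 1/(-16 + j) = 1/(-16 + j) + 2*j**2)
n(16)*t(2 - (1 - 1*7)) = 14*((1 - 32*(2 - (1 - 1*7))**2 + 2*(2 - (1 - 1*7))**3)/(-16 + (2 - (1 - 1*7)))) = 14*((1 - 32*(2 - (1 - 7))**2 + 2*(2 - (1 - 7))**3)/(-16 + (2 - (1 - 7)))) = 14*((1 - 32*(2 - 1*(-6))**2 + 2*(2 - 1*(-6))**3)/(-16 + (2 - 1*(-6)))) = 14*((1 - 32*(2 + 6)**2 + 2*(2 + 6)**3)/(-16 + (2 + 6))) = 14*((1 - 32*8**2 + 2*8**3)/(-16 + 8)) = 14*((1 - 32*64 + 2*512)/(-8)) = 14*(-(1 - 2048 + 1024)/8) = 14*(-1/8*(-1023)) = 14*(1023/8) = 7161/4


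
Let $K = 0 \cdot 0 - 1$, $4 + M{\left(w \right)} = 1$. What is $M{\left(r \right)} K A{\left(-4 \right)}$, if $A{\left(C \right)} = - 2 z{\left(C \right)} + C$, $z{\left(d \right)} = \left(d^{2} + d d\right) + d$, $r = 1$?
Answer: $-180$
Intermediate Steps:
$z{\left(d \right)} = d + 2 d^{2}$ ($z{\left(d \right)} = \left(d^{2} + d^{2}\right) + d = 2 d^{2} + d = d + 2 d^{2}$)
$M{\left(w \right)} = -3$ ($M{\left(w \right)} = -4 + 1 = -3$)
$A{\left(C \right)} = C - 2 C \left(1 + 2 C\right)$ ($A{\left(C \right)} = - 2 C \left(1 + 2 C\right) + C = C - 2 C \left(1 + 2 C\right)$)
$K = -1$ ($K = 0 - 1 = -1$)
$M{\left(r \right)} K A{\left(-4 \right)} = \left(-3\right) \left(-1\right) \left(- 4 \left(-1 - -16\right)\right) = 3 \left(- 4 \left(-1 + 16\right)\right) = 3 \left(\left(-4\right) 15\right) = 3 \left(-60\right) = -180$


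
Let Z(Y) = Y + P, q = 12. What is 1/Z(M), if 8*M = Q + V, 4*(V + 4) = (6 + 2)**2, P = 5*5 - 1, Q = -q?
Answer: 1/24 ≈ 0.041667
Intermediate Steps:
Q = -12 (Q = -1*12 = -12)
P = 24 (P = 25 - 1 = 24)
V = 12 (V = -4 + (6 + 2)**2/4 = -4 + (1/4)*8**2 = -4 + (1/4)*64 = -4 + 16 = 12)
M = 0 (M = (-12 + 12)/8 = (1/8)*0 = 0)
Z(Y) = 24 + Y (Z(Y) = Y + 24 = 24 + Y)
1/Z(M) = 1/(24 + 0) = 1/24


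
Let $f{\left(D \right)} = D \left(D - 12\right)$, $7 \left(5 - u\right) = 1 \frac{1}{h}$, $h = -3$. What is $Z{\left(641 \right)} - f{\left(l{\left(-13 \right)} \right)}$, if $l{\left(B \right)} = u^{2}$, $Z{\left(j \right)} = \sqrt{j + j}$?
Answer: $- \frac{66786784}{194481} + \sqrt{1282} \approx -307.61$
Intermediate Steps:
$Z{\left(j \right)} = \sqrt{2} \sqrt{j}$ ($Z{\left(j \right)} = \sqrt{2 j} = \sqrt{2} \sqrt{j}$)
$u = \frac{106}{21}$ ($u = 5 - \frac{1 \frac{1}{-3}}{7} = 5 - \frac{1 \left(- \frac{1}{3}\right)}{7} = 5 - - \frac{1}{21} = 5 + \frac{1}{21} = \frac{106}{21} \approx 5.0476$)
$l{\left(B \right)} = \frac{11236}{441}$ ($l{\left(B \right)} = \left(\frac{106}{21}\right)^{2} = \frac{11236}{441}$)
$f{\left(D \right)} = D \left(-12 + D\right)$
$Z{\left(641 \right)} - f{\left(l{\left(-13 \right)} \right)} = \sqrt{2} \sqrt{641} - \frac{11236 \left(-12 + \frac{11236}{441}\right)}{441} = \sqrt{1282} - \frac{11236}{441} \cdot \frac{5944}{441} = \sqrt{1282} - \frac{66786784}{194481} = - \frac{66786784}{194481} + \sqrt{1282}$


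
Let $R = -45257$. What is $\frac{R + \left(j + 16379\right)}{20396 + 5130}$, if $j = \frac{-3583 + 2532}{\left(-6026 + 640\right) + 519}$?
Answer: $- \frac{140548175}{124235042} \approx -1.1313$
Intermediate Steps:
$j = \frac{1051}{4867}$ ($j = - \frac{1051}{-5386 + 519} = - \frac{1051}{-4867} = \left(-1051\right) \left(- \frac{1}{4867}\right) = \frac{1051}{4867} \approx 0.21594$)
$\frac{R + \left(j + 16379\right)}{20396 + 5130} = \frac{-45257 + \left(\frac{1051}{4867} + 16379\right)}{20396 + 5130} = \frac{-45257 + \frac{79717644}{4867}}{25526} = \left(- \frac{140548175}{4867}\right) \frac{1}{25526} = - \frac{140548175}{124235042}$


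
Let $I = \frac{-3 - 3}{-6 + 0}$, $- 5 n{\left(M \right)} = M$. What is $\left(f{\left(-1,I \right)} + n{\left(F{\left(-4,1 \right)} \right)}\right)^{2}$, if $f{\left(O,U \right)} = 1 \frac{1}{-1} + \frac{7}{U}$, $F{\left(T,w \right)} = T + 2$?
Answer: $\frac{1024}{25} \approx 40.96$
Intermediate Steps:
$F{\left(T,w \right)} = 2 + T$
$n{\left(M \right)} = - \frac{M}{5}$
$I = 1$ ($I = - \frac{6}{-6} = \left(-6\right) \left(- \frac{1}{6}\right) = 1$)
$f{\left(O,U \right)} = -1 + \frac{7}{U}$ ($f{\left(O,U \right)} = 1 \left(-1\right) + \frac{7}{U} = -1 + \frac{7}{U}$)
$\left(f{\left(-1,I \right)} + n{\left(F{\left(-4,1 \right)} \right)}\right)^{2} = \left(\frac{7 - 1}{1} - \frac{2 - 4}{5}\right)^{2} = \left(1 \left(7 - 1\right) - - \frac{2}{5}\right)^{2} = \left(1 \cdot 6 + \frac{2}{5}\right)^{2} = \left(6 + \frac{2}{5}\right)^{2} = \left(\frac{32}{5}\right)^{2} = \frac{1024}{25}$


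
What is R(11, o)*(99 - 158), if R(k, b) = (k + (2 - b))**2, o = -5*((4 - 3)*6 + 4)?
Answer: -234171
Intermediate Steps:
o = -50 (o = -5*(1*6 + 4) = -5*(6 + 4) = -5*10 = -50)
R(k, b) = (2 + k - b)**2
R(11, o)*(99 - 158) = (2 + 11 - 1*(-50))**2*(99 - 158) = (2 + 11 + 50)**2*(-59) = 63**2*(-59) = 3969*(-59) = -234171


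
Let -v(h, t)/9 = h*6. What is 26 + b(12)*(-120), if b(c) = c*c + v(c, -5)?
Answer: 60506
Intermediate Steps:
v(h, t) = -54*h (v(h, t) = -9*h*6 = -54*h)
b(c) = c² - 54*c (b(c) = c*c - 54*c = c² - 54*c)
26 + b(12)*(-120) = 26 + (12*(-54 + 12))*(-120) = 26 + (12*(-42))*(-120) = 26 - 504*(-120) = 26 + 60480 = 60506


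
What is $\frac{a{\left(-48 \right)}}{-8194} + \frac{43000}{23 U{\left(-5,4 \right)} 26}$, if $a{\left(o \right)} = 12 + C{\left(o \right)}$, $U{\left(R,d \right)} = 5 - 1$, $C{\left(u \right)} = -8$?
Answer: $\frac{22020777}{1225003} \approx 17.976$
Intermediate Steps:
$U{\left(R,d \right)} = 4$ ($U{\left(R,d \right)} = 5 - 1 = 4$)
$a{\left(o \right)} = 4$ ($a{\left(o \right)} = 12 - 8 = 4$)
$\frac{a{\left(-48 \right)}}{-8194} + \frac{43000}{23 U{\left(-5,4 \right)} 26} = \frac{4}{-8194} + \frac{43000}{23 \cdot 4 \cdot 26} = 4 \left(- \frac{1}{8194}\right) + \frac{43000}{92 \cdot 26} = - \frac{2}{4097} + \frac{43000}{2392} = - \frac{2}{4097} + 43000 \cdot \frac{1}{2392} = - \frac{2}{4097} + \frac{5375}{299} = \frac{22020777}{1225003}$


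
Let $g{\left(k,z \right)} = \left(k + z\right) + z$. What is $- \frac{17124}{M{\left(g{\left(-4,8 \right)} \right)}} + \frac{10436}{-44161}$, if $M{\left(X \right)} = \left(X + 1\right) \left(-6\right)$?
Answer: $\frac{9684602}{44161} \approx 219.3$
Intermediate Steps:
$g{\left(k,z \right)} = k + 2 z$
$M{\left(X \right)} = -6 - 6 X$ ($M{\left(X \right)} = \left(1 + X\right) \left(-6\right) = -6 - 6 X$)
$- \frac{17124}{M{\left(g{\left(-4,8 \right)} \right)}} + \frac{10436}{-44161} = - \frac{17124}{-6 - 6 \left(-4 + 2 \cdot 8\right)} + \frac{10436}{-44161} = - \frac{17124}{-6 - 6 \left(-4 + 16\right)} + 10436 \left(- \frac{1}{44161}\right) = - \frac{17124}{-6 - 72} - \frac{10436}{44161} = - \frac{17124}{-78} - \frac{10436}{44161} = \left(-17124\right) \left(- \frac{1}{78}\right) - \frac{10436}{44161} = \frac{2854}{13} - \frac{10436}{44161} = \frac{9684602}{44161}$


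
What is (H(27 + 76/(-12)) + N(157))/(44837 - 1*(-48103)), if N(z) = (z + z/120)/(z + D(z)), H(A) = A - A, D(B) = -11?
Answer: 18997/1628308800 ≈ 1.1667e-5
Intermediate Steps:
H(A) = 0
N(z) = 121*z/(120*(-11 + z)) (N(z) = (z + z/120)/(z - 11) = (z + z*(1/120))/(-11 + z) = (z + z/120)/(-11 + z) = (121*z/120)/(-11 + z) = 121*z/(120*(-11 + z)))
(H(27 + 76/(-12)) + N(157))/(44837 - 1*(-48103)) = (0 + (121/120)*157/(-11 + 157))/(44837 - 1*(-48103)) = (0 + (121/120)*157/146)/(44837 + 48103) = (0 + (121/120)*157*(1/146))/92940 = (0 + 18997/17520)*(1/92940) = (18997/17520)*(1/92940) = 18997/1628308800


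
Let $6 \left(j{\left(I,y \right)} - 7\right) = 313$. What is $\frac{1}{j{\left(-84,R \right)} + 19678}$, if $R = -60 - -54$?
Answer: $\frac{6}{118423} \approx 5.0666 \cdot 10^{-5}$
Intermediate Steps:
$R = -6$ ($R = -60 + 54 = -6$)
$j{\left(I,y \right)} = \frac{355}{6}$ ($j{\left(I,y \right)} = 7 + \frac{1}{6} \cdot 313 = 7 + \frac{313}{6} = \frac{355}{6}$)
$\frac{1}{j{\left(-84,R \right)} + 19678} = \frac{1}{\frac{355}{6} + 19678} = \frac{1}{\frac{118423}{6}} = \frac{6}{118423}$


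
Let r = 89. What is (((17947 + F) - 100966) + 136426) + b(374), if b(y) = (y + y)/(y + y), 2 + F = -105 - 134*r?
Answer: 41375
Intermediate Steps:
F = -12033 (F = -2 + (-105 - 134*89) = -2 + (-105 - 11926) = -2 - 12031 = -12033)
b(y) = 1 (b(y) = (2*y)/((2*y)) = (2*y)*(1/(2*y)) = 1)
(((17947 + F) - 100966) + 136426) + b(374) = (((17947 - 12033) - 100966) + 136426) + 1 = ((5914 - 100966) + 136426) + 1 = (-95052 + 136426) + 1 = 41374 + 1 = 41375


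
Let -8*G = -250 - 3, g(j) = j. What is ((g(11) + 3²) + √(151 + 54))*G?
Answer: 1265/2 + 253*√205/8 ≈ 1085.3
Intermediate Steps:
G = 253/8 (G = -(-250 - 3)/8 = -⅛*(-253) = 253/8 ≈ 31.625)
((g(11) + 3²) + √(151 + 54))*G = ((11 + 3²) + √(151 + 54))*(253/8) = ((11 + 9) + √205)*(253/8) = (20 + √205)*(253/8) = 1265/2 + 253*√205/8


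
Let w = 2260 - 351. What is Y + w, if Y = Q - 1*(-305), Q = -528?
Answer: 1686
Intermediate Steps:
w = 1909
Y = -223 (Y = -528 - 1*(-305) = -528 + 305 = -223)
Y + w = -223 + 1909 = 1686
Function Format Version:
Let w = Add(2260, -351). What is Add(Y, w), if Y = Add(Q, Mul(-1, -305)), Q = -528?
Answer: 1686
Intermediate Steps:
w = 1909
Y = -223 (Y = Add(-528, Mul(-1, -305)) = Add(-528, 305) = -223)
Add(Y, w) = Add(-223, 1909) = 1686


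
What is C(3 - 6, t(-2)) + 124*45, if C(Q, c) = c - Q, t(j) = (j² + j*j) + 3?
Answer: 5594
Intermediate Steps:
t(j) = 3 + 2*j² (t(j) = (j² + j²) + 3 = 2*j² + 3 = 3 + 2*j²)
C(3 - 6, t(-2)) + 124*45 = ((3 + 2*(-2)²) - (3 - 6)) + 124*45 = ((3 + 2*4) - 1*(-3)) + 5580 = ((3 + 8) + 3) + 5580 = (11 + 3) + 5580 = 14 + 5580 = 5594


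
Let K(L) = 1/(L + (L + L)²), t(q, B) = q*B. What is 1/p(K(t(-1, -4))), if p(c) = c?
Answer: 68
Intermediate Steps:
t(q, B) = B*q
K(L) = 1/(L + 4*L²) (K(L) = 1/(L + (2*L)²) = 1/(L + 4*L²))
1/p(K(t(-1, -4))) = 1/(1/(((-4*(-1)))*(1 + 4*(-4*(-1))))) = 1/(1/(4*(1 + 4*4))) = 1/(1/(4*(1 + 16))) = 1/((¼)/17) = 1/((¼)*(1/17)) = 1/(1/68) = 68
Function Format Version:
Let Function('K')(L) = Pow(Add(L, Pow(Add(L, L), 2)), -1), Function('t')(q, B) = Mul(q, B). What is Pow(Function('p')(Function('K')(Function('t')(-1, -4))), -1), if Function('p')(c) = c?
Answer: 68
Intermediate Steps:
Function('t')(q, B) = Mul(B, q)
Function('K')(L) = Pow(Add(L, Mul(4, Pow(L, 2))), -1) (Function('K')(L) = Pow(Add(L, Pow(Mul(2, L), 2)), -1) = Pow(Add(L, Mul(4, Pow(L, 2))), -1))
Pow(Function('p')(Function('K')(Function('t')(-1, -4))), -1) = Pow(Mul(Pow(Mul(-4, -1), -1), Pow(Add(1, Mul(4, Mul(-4, -1))), -1)), -1) = Pow(Mul(Pow(4, -1), Pow(Add(1, Mul(4, 4)), -1)), -1) = Pow(Mul(Rational(1, 4), Pow(Add(1, 16), -1)), -1) = Pow(Mul(Rational(1, 4), Pow(17, -1)), -1) = Pow(Mul(Rational(1, 4), Rational(1, 17)), -1) = Pow(Rational(1, 68), -1) = 68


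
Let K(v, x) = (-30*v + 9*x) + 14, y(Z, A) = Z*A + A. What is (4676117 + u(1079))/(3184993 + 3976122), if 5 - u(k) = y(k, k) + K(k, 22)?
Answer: 708592/1432223 ≈ 0.49475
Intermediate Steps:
y(Z, A) = A + A*Z (y(Z, A) = A*Z + A = A + A*Z)
K(v, x) = 14 - 30*v + 9*x
u(k) = -207 + 30*k - k*(1 + k) (u(k) = 5 - (k*(1 + k) + (14 - 30*k + 9*22)) = 5 - (k*(1 + k) + (14 - 30*k + 198)) = 5 - (k*(1 + k) + (212 - 30*k)) = 5 - (212 - 30*k + k*(1 + k)) = 5 + (-212 + 30*k - k*(1 + k)) = -207 + 30*k - k*(1 + k))
(4676117 + u(1079))/(3184993 + 3976122) = (4676117 + (-207 - 1*1079² + 29*1079))/(3184993 + 3976122) = (4676117 + (-207 - 1*1164241 + 31291))/7161115 = (4676117 + (-207 - 1164241 + 31291))*(1/7161115) = (4676117 - 1133157)*(1/7161115) = 3542960*(1/7161115) = 708592/1432223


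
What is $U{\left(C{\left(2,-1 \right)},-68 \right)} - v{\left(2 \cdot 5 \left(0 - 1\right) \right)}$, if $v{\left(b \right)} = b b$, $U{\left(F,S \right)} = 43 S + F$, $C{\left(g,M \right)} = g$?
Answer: $-3022$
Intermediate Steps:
$U{\left(F,S \right)} = F + 43 S$
$v{\left(b \right)} = b^{2}$
$U{\left(C{\left(2,-1 \right)},-68 \right)} - v{\left(2 \cdot 5 \left(0 - 1\right) \right)} = \left(2 + 43 \left(-68\right)\right) - \left(2 \cdot 5 \left(0 - 1\right)\right)^{2} = \left(2 - 2924\right) - \left(2 \cdot 5 \left(-1\right)\right)^{2} = -2922 - \left(2 \left(-5\right)\right)^{2} = -2922 - \left(-10\right)^{2} = -2922 - 100 = -3022$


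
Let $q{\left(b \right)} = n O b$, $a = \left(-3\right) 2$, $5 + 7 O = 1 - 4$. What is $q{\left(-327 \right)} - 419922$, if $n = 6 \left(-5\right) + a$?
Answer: $- \frac{3033630}{7} \approx -4.3338 \cdot 10^{5}$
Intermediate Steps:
$O = - \frac{8}{7}$ ($O = - \frac{5}{7} + \frac{1 - 4}{7} = - \frac{5}{7} + \frac{1}{7} \left(-3\right) = - \frac{5}{7} - \frac{3}{7} = - \frac{8}{7} \approx -1.1429$)
$a = -6$
$n = -36$ ($n = 6 \left(-5\right) - 6 = -30 - 6 = -36$)
$q{\left(b \right)} = \frac{288 b}{7}$ ($q{\left(b \right)} = \left(-36\right) \left(- \frac{8}{7}\right) b = \frac{288 b}{7}$)
$q{\left(-327 \right)} - 419922 = \frac{288}{7} \left(-327\right) - 419922 = - \frac{94176}{7} - 419922 = - \frac{3033630}{7}$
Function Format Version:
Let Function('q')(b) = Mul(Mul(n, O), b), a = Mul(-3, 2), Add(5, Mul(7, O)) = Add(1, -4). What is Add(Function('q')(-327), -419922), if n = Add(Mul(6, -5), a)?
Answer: Rational(-3033630, 7) ≈ -4.3338e+5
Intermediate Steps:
O = Rational(-8, 7) (O = Add(Rational(-5, 7), Mul(Rational(1, 7), Add(1, -4))) = Add(Rational(-5, 7), Mul(Rational(1, 7), -3)) = Add(Rational(-5, 7), Rational(-3, 7)) = Rational(-8, 7) ≈ -1.1429)
a = -6
n = -36 (n = Add(Mul(6, -5), -6) = Add(-30, -6) = -36)
Function('q')(b) = Mul(Rational(288, 7), b) (Function('q')(b) = Mul(Mul(-36, Rational(-8, 7)), b) = Mul(Rational(288, 7), b))
Add(Function('q')(-327), -419922) = Add(Mul(Rational(288, 7), -327), -419922) = Add(Rational(-94176, 7), -419922) = Rational(-3033630, 7)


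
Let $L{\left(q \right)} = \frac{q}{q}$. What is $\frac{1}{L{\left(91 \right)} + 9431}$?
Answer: $\frac{1}{9432} \approx 0.00010602$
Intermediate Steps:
$L{\left(q \right)} = 1$
$\frac{1}{L{\left(91 \right)} + 9431} = \frac{1}{1 + 9431} = \frac{1}{9432}$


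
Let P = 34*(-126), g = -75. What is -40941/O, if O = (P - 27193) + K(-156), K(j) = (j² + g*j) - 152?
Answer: -13647/1469 ≈ -9.2900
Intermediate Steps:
P = -4284
K(j) = -152 + j² - 75*j (K(j) = (j² - 75*j) - 152 = -152 + j² - 75*j)
O = 4407 (O = (-4284 - 27193) + (-152 + (-156)² - 75*(-156)) = -31477 + (-152 + 24336 + 11700) = -31477 + 35884 = 4407)
-40941/O = -40941/4407 = -40941*1/4407 = -13647/1469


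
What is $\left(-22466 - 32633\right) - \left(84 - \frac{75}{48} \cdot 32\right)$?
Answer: $-55133$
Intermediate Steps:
$\left(-22466 - 32633\right) - \left(84 - \frac{75}{48} \cdot 32\right) = -55099 - \left(84 - 75 \cdot \frac{1}{48} \cdot 32\right) = -55099 + \left(-84 + \frac{25}{16} \cdot 32\right) = -55099 + \left(-84 + 50\right) = -55099 - 34 = -55133$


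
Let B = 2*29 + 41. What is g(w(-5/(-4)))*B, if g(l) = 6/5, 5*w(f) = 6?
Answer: 594/5 ≈ 118.80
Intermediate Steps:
w(f) = 6/5 (w(f) = (⅕)*6 = 6/5)
g(l) = 6/5 (g(l) = 6*(⅕) = 6/5)
B = 99 (B = 58 + 41 = 99)
g(w(-5/(-4)))*B = (6/5)*99 = 594/5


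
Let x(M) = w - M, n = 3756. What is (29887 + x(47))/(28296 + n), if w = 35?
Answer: 29875/32052 ≈ 0.93208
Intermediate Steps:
x(M) = 35 - M
(29887 + x(47))/(28296 + n) = (29887 + (35 - 1*47))/(28296 + 3756) = (29887 + (35 - 47))/32052 = (29887 - 12)*(1/32052) = 29875*(1/32052) = 29875/32052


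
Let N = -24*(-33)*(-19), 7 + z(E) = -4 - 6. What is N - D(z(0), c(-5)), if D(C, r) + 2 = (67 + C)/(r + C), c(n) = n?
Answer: -165481/11 ≈ -15044.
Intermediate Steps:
z(E) = -17 (z(E) = -7 + (-4 - 6) = -7 - 10 = -17)
N = -15048 (N = 792*(-19) = -15048)
D(C, r) = -2 + (67 + C)/(C + r) (D(C, r) = -2 + (67 + C)/(r + C) = -2 + (67 + C)/(C + r))
N - D(z(0), c(-5)) = -15048 - (67 - 1*(-17) - 2*(-5))/(-17 - 5) = -15048 - (67 + 17 + 10)/(-22) = -15048 - (-1)*94/22 = -15048 - 1*(-47/11) = -15048 + 47/11 = -165481/11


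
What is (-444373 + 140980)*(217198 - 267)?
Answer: -65815346883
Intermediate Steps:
(-444373 + 140980)*(217198 - 267) = -303393*216931 = -65815346883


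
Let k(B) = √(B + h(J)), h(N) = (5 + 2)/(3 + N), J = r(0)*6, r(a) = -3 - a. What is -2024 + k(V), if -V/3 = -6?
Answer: -2024 + √3945/15 ≈ -2019.8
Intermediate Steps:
J = -18 (J = (-3 - 1*0)*6 = (-3 + 0)*6 = -3*6 = -18)
h(N) = 7/(3 + N)
V = 18 (V = -3*(-6) = 18)
k(B) = √(-7/15 + B) (k(B) = √(B + 7/(3 - 18)) = √(B + 7/(-15)) = √(B + 7*(-1/15)) = √(B - 7/15) = √(-7/15 + B))
-2024 + k(V) = -2024 + √(-105 + 225*18)/15 = -2024 + √(-105 + 4050)/15 = -2024 + √3945/15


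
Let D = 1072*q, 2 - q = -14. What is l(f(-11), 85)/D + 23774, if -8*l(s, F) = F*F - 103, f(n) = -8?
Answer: 1631083031/68608 ≈ 23774.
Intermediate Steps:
q = 16 (q = 2 - 1*(-14) = 2 + 14 = 16)
l(s, F) = 103/8 - F**2/8 (l(s, F) = -(F*F - 103)/8 = -(F**2 - 103)/8 = -(-103 + F**2)/8 = 103/8 - F**2/8)
D = 17152 (D = 1072*16 = 17152)
l(f(-11), 85)/D + 23774 = (103/8 - 1/8*85**2)/17152 + 23774 = (103/8 - 1/8*7225)*(1/17152) + 23774 = (103/8 - 7225/8)*(1/17152) + 23774 = -3561/4*1/17152 + 23774 = -3561/68608 + 23774 = 1631083031/68608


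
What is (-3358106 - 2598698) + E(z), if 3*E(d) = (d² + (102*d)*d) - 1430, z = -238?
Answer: -12037510/3 ≈ -4.0125e+6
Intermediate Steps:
E(d) = -1430/3 + 103*d²/3 (E(d) = ((d² + (102*d)*d) - 1430)/3 = ((d² + 102*d²) - 1430)/3 = (103*d² - 1430)/3 = (-1430 + 103*d²)/3 = -1430/3 + 103*d²/3)
(-3358106 - 2598698) + E(z) = (-3358106 - 2598698) + (-1430/3 + (103/3)*(-238)²) = -5956804 + (-1430/3 + (103/3)*56644) = -5956804 + (-1430/3 + 5834332/3) = -5956804 + 5832902/3 = -12037510/3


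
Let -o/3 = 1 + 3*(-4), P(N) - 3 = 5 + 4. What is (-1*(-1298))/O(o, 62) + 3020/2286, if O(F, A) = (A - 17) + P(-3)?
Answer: 523228/21717 ≈ 24.093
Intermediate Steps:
P(N) = 12 (P(N) = 3 + (5 + 4) = 3 + 9 = 12)
o = 33 (o = -3*(1 + 3*(-4)) = -3*(1 - 12) = -3*(-11) = 33)
O(F, A) = -5 + A (O(F, A) = (A - 17) + 12 = (-17 + A) + 12 = -5 + A)
(-1*(-1298))/O(o, 62) + 3020/2286 = (-1*(-1298))/(-5 + 62) + 3020/2286 = 1298/57 + 3020*(1/2286) = 1298*(1/57) + 1510/1143 = 1298/57 + 1510/1143 = 523228/21717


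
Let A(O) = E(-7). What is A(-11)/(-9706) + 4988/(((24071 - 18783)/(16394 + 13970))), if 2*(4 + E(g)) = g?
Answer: 367507100963/12831332 ≈ 28641.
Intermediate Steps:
E(g) = -4 + g/2
A(O) = -15/2 (A(O) = -4 + (1/2)*(-7) = -4 - 7/2 = -15/2)
A(-11)/(-9706) + 4988/(((24071 - 18783)/(16394 + 13970))) = -15/2/(-9706) + 4988/(((24071 - 18783)/(16394 + 13970))) = -15/2*(-1/9706) + 4988/((5288/30364)) = 15/19412 + 4988/((5288*(1/30364))) = 15/19412 + 4988/(1322/7591) = 15/19412 + 4988*(7591/1322) = 15/19412 + 18931954/661 = 367507100963/12831332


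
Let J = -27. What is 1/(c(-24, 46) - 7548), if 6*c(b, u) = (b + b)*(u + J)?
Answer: -1/7700 ≈ -0.00012987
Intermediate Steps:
c(b, u) = b*(-27 + u)/3 (c(b, u) = ((b + b)*(u - 27))/6 = ((2*b)*(-27 + u))/6 = (2*b*(-27 + u))/6 = b*(-27 + u)/3)
1/(c(-24, 46) - 7548) = 1/((⅓)*(-24)*(-27 + 46) - 7548) = 1/((⅓)*(-24)*19 - 7548) = 1/(-152 - 7548) = 1/(-7700) = -1/7700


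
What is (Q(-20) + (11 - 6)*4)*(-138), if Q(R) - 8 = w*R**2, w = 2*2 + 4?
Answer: -445464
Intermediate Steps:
w = 8 (w = 4 + 4 = 8)
Q(R) = 8 + 8*R**2
(Q(-20) + (11 - 6)*4)*(-138) = ((8 + 8*(-20)**2) + (11 - 6)*4)*(-138) = ((8 + 8*400) + 5*4)*(-138) = ((8 + 3200) + 20)*(-138) = (3208 + 20)*(-138) = 3228*(-138) = -445464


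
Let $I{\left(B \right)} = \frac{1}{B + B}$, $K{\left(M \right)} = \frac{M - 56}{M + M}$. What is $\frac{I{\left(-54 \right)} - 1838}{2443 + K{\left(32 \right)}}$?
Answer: $- \frac{397010}{527607} \approx -0.75247$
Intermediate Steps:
$K{\left(M \right)} = \frac{-56 + M}{2 M}$
$I{\left(B \right)} = \frac{1}{2 B}$
$\frac{I{\left(-54 \right)} - 1838}{2443 + K{\left(32 \right)}} = \frac{\frac{1}{2 \left(-54\right)} - 1838}{2443 + \frac{-56 + 32}{2 \cdot 32}} = \frac{\frac{1}{2} \left(- \frac{1}{54}\right) - 1838}{2443 + \frac{1}{2} \cdot \frac{1}{32} \left(-24\right)} = \frac{- \frac{1}{108} - 1838}{2443 - \frac{3}{8}} = - \frac{198505}{108 \cdot \frac{19541}{8}} = \left(- \frac{198505}{108}\right) \frac{8}{19541} = - \frac{397010}{527607}$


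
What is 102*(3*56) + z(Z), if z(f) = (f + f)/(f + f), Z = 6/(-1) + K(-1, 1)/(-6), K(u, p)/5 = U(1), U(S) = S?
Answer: 17137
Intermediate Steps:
K(u, p) = 5 (K(u, p) = 5*1 = 5)
Z = -41/6 (Z = 6/(-1) + 5/(-6) = 6*(-1) + 5*(-1/6) = -6 - 5/6 = -41/6 ≈ -6.8333)
z(f) = 1 (z(f) = (2*f)/((2*f)) = (2*f)*(1/(2*f)) = 1)
102*(3*56) + z(Z) = 102*(3*56) + 1 = 102*168 + 1 = 17136 + 1 = 17137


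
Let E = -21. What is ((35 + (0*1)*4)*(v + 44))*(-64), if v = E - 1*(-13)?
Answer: -80640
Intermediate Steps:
v = -8 (v = -21 - 1*(-13) = -21 + 13 = -8)
((35 + (0*1)*4)*(v + 44))*(-64) = ((35 + (0*1)*4)*(-8 + 44))*(-64) = ((35 + 0*4)*36)*(-64) = ((35 + 0)*36)*(-64) = (35*36)*(-64) = 1260*(-64) = -80640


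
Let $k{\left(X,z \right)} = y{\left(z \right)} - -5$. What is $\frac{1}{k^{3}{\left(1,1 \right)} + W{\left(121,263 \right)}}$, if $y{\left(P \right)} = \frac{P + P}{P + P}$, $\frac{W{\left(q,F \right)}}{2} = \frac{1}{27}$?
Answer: $\frac{27}{5834} \approx 0.004628$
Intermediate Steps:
$W{\left(q,F \right)} = \frac{2}{27}$
$y{\left(P \right)} = 1$ ($y{\left(P \right)} = \frac{2 P}{2 P} = 2 P \frac{1}{2 P} = 1$)
$k{\left(X,z \right)} = 6$ ($k{\left(X,z \right)} = 1 - -5 = 1 + 5 = 6$)
$\frac{1}{k^{3}{\left(1,1 \right)} + W{\left(121,263 \right)}} = \frac{1}{6^{3} + \frac{2}{27}} = \frac{1}{216 + \frac{2}{27}} = \frac{1}{\frac{5834}{27}} = \frac{27}{5834}$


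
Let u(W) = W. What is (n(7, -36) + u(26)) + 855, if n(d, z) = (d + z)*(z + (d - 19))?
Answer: 2273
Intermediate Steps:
n(d, z) = (d + z)*(-19 + d + z) (n(d, z) = (d + z)*(z + (-19 + d)) = (d + z)*(-19 + d + z))
(n(7, -36) + u(26)) + 855 = ((7² + (-36)² - 19*7 - 19*(-36) + 2*7*(-36)) + 26) + 855 = ((49 + 1296 - 133 + 684 - 504) + 26) + 855 = (1392 + 26) + 855 = 1418 + 855 = 2273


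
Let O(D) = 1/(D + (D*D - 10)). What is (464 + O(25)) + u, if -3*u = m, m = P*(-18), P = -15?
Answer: 239361/640 ≈ 374.00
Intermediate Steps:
m = 270 (m = -15*(-18) = 270)
O(D) = 1/(-10 + D + D²) (O(D) = 1/(D + (D² - 10)) = 1/(D + (-10 + D²)) = 1/(-10 + D + D²))
u = -90 (u = -⅓*270 = -90)
(464 + O(25)) + u = (464 + 1/(-10 + 25 + 25²)) - 90 = (464 + 1/(-10 + 25 + 625)) - 90 = (464 + 1/640) - 90 = 296961/640 - 90 = 239361/640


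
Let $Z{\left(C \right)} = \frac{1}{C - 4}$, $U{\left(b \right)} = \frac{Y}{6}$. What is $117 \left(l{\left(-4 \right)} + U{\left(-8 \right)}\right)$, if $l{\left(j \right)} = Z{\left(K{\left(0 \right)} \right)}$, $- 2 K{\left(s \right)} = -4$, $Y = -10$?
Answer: $- \frac{507}{2} \approx -253.5$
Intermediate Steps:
$K{\left(s \right)} = 2$ ($K{\left(s \right)} = \left(- \frac{1}{2}\right) \left(-4\right) = 2$)
$U{\left(b \right)} = - \frac{5}{3}$ ($U{\left(b \right)} = - \frac{10}{6} = \left(-10\right) \frac{1}{6} = - \frac{5}{3}$)
$Z{\left(C \right)} = \frac{1}{-4 + C}$
$l{\left(j \right)} = - \frac{1}{2}$ ($l{\left(j \right)} = \frac{1}{-4 + 2} = \frac{1}{-2} = - \frac{1}{2}$)
$117 \left(l{\left(-4 \right)} + U{\left(-8 \right)}\right) = 117 \left(- \frac{1}{2} - \frac{5}{3}\right) = 117 \left(- \frac{13}{6}\right) = - \frac{507}{2}$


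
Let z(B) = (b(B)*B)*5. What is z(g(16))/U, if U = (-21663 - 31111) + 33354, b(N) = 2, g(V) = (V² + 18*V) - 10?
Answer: -267/971 ≈ -0.27497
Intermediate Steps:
g(V) = -10 + V² + 18*V
z(B) = 10*B (z(B) = (2*B)*5 = 10*B)
U = -19420 (U = -52774 + 33354 = -19420)
z(g(16))/U = (10*(-10 + 16² + 18*16))/(-19420) = (10*(-10 + 256 + 288))*(-1/19420) = (10*534)*(-1/19420) = 5340*(-1/19420) = -267/971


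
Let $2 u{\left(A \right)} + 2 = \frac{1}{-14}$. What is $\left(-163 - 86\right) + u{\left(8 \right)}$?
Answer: $- \frac{7001}{28} \approx -250.04$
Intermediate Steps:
$u{\left(A \right)} = - \frac{29}{28}$ ($u{\left(A \right)} = -1 + \frac{1}{2 \left(-14\right)} = -1 + \frac{1}{2} \left(- \frac{1}{14}\right) = -1 - \frac{1}{28} = - \frac{29}{28}$)
$\left(-163 - 86\right) + u{\left(8 \right)} = \left(-163 - 86\right) - \frac{29}{28} = -249 - \frac{29}{28} = - \frac{7001}{28}$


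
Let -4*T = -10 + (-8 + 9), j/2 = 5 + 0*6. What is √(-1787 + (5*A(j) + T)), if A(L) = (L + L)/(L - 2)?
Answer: I*√7089/2 ≈ 42.098*I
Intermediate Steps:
j = 10 (j = 2*(5 + 0*6) = 2*(5 + 0) = 2*5 = 10)
T = 9/4 (T = -(-10 + (-8 + 9))/4 = -(-10 + 1)/4 = -¼*(-9) = 9/4 ≈ 2.2500)
A(L) = 2*L/(-2 + L) (A(L) = (2*L)/(-2 + L) = 2*L/(-2 + L))
√(-1787 + (5*A(j) + T)) = √(-1787 + (5*(2*10/(-2 + 10)) + 9/4)) = √(-1787 + (5*(2*10/8) + 9/4)) = √(-1787 + (5*(2*10*(⅛)) + 9/4)) = √(-1787 + (5*(5/2) + 9/4)) = √(-1787 + (25/2 + 9/4)) = √(-1787 + 59/4) = √(-7089/4) = I*√7089/2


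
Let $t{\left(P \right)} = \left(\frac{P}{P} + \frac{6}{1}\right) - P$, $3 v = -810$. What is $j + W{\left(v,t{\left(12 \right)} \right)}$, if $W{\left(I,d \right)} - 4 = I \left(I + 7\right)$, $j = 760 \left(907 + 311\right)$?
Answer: $996694$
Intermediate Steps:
$j = 925680$ ($j = 760 \cdot 1218 = 925680$)
$v = -270$ ($v = \frac{1}{3} \left(-810\right) = -270$)
$t{\left(P \right)} = 7 - P$ ($t{\left(P \right)} = \left(1 + 6 \cdot 1\right) - P = \left(1 + 6\right) - P = 7 - P$)
$W{\left(I,d \right)} = 4 + I \left(7 + I\right)$ ($W{\left(I,d \right)} = 4 + I \left(I + 7\right) = 4 + I \left(7 + I\right)$)
$j + W{\left(v,t{\left(12 \right)} \right)} = 925680 + \left(4 + \left(-270\right)^{2} + 7 \left(-270\right)\right) = 925680 + \left(4 + 72900 - 1890\right) = 925680 + 71014 = 996694$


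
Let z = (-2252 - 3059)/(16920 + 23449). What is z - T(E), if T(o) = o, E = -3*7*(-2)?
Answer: -1700809/40369 ≈ -42.132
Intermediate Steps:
z = -5311/40369 ≈ -0.13156
E = 42 (E = -21*(-2) = 42)
z - T(E) = -5311/40369 - 1*42 = -5311/40369 - 42 = -1700809/40369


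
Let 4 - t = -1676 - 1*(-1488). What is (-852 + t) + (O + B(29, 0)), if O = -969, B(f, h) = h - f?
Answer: -1658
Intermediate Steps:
t = 192 (t = 4 - (-1676 - 1*(-1488)) = 4 - (-1676 + 1488) = 4 - 1*(-188) = 4 + 188 = 192)
(-852 + t) + (O + B(29, 0)) = (-852 + 192) + (-969 + (0 - 1*29)) = -660 + (-969 + (0 - 29)) = -660 + (-969 - 29) = -660 - 998 = -1658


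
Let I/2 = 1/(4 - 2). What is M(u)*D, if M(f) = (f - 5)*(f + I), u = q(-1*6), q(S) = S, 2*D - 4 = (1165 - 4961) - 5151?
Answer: -491865/2 ≈ -2.4593e+5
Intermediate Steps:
D = -8943/2 (D = 2 + ((1165 - 4961) - 5151)/2 = 2 + (-3796 - 5151)/2 = 2 + (1/2)*(-8947) = 2 - 8947/2 = -8943/2 ≈ -4471.5)
I = 1 (I = 2/(4 - 2) = 2/2 = 2*(1/2) = 1)
u = -6 (u = -1*6 = -6)
M(f) = (1 + f)*(-5 + f) (M(f) = (f - 5)*(f + 1) = (-5 + f)*(1 + f) = (1 + f)*(-5 + f))
M(u)*D = (-5 + (-6)**2 - 4*(-6))*(-8943/2) = (-5 + 36 + 24)*(-8943/2) = 55*(-8943/2) = -491865/2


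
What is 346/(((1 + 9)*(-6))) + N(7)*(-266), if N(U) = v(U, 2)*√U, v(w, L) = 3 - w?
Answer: -173/30 + 1064*√7 ≈ 2809.3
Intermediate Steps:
N(U) = √U*(3 - U) (N(U) = (3 - U)*√U = √U*(3 - U))
346/(((1 + 9)*(-6))) + N(7)*(-266) = 346/(((1 + 9)*(-6))) + (√7*(3 - 1*7))*(-266) = 346/((10*(-6))) + (√7*(3 - 7))*(-266) = 346/(-60) + (√7*(-4))*(-266) = 346*(-1/60) - 4*√7*(-266) = -173/30 + 1064*√7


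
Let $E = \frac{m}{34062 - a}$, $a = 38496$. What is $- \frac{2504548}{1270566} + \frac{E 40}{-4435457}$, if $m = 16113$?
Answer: $- \frac{4104638885042242}{2082332347275609} \approx -1.9712$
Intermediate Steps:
$E = - \frac{5371}{1478}$ ($E = \frac{16113}{34062 - 38496} = \frac{16113}{-4434} = 16113 \left(- \frac{1}{4434}\right) = - \frac{5371}{1478} \approx -3.634$)
$- \frac{2504548}{1270566} + \frac{E 40}{-4435457} = - \frac{2504548}{1270566} + \frac{\left(- \frac{5371}{1478}\right) 40}{-4435457} = \left(-2504548\right) \frac{1}{1270566} - - \frac{107420}{3277802723} = - \frac{1252274}{635283} + \frac{107420}{3277802723} = - \frac{4104638885042242}{2082332347275609}$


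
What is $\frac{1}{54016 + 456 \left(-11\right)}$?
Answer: $\frac{1}{49000} \approx 2.0408 \cdot 10^{-5}$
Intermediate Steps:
$\frac{1}{54016 + 456 \left(-11\right)} = \frac{1}{54016 - 5016} = \frac{1}{49000}$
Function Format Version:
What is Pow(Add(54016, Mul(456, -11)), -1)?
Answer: Rational(1, 49000) ≈ 2.0408e-5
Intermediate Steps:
Pow(Add(54016, Mul(456, -11)), -1) = Pow(Add(54016, -5016), -1) = Pow(49000, -1) = Rational(1, 49000)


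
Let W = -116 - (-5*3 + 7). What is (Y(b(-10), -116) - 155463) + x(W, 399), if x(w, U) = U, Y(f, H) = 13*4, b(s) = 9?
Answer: -155012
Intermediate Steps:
Y(f, H) = 52
W = -108 (W = -116 - (-15 + 7) = -116 - 1*(-8) = -116 + 8 = -108)
(Y(b(-10), -116) - 155463) + x(W, 399) = (52 - 155463) + 399 = -155411 + 399 = -155012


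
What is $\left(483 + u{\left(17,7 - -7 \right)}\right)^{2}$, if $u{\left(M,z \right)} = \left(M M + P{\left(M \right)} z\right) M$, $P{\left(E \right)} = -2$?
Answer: $24206400$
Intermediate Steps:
$u{\left(M,z \right)} = M \left(M^{2} - 2 z\right)$ ($u{\left(M,z \right)} = \left(M M - 2 z\right) M = \left(M^{2} - 2 z\right) M = M \left(M^{2} - 2 z\right)$)
$\left(483 + u{\left(17,7 - -7 \right)}\right)^{2} = \left(483 + 17 \left(17^{2} - 2 \left(7 - -7\right)\right)\right)^{2} = \left(483 + 17 \left(289 - 2 \left(7 + 7\right)\right)\right)^{2} = \left(483 + 17 \left(289 - 28\right)\right)^{2} = \left(483 + 17 \cdot 261\right)^{2} = \left(483 + 4437\right)^{2} = 4920^{2} = 24206400$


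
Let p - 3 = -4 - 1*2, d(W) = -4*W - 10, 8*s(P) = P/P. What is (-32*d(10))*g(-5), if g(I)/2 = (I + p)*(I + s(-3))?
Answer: 124800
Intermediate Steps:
s(P) = ⅛ (s(P) = (P/P)/8 = (⅛)*1 = ⅛)
d(W) = -10 - 4*W
p = -3 (p = 3 + (-4 - 1*2) = 3 + (-4 - 2) = 3 - 6 = -3)
g(I) = 2*(-3 + I)*(⅛ + I) (g(I) = 2*((I - 3)*(I + ⅛)) = 2*((-3 + I)*(⅛ + I)) = 2*(-3 + I)*(⅛ + I))
(-32*d(10))*g(-5) = (-32*(-10 - 4*10))*(-¾ + 2*(-5)² - 23/4*(-5)) = (-32*(-10 - 40))*(-¾ + 2*25 + 115/4) = (-32*(-50))*(-¾ + 50 + 115/4) = 1600*78 = 124800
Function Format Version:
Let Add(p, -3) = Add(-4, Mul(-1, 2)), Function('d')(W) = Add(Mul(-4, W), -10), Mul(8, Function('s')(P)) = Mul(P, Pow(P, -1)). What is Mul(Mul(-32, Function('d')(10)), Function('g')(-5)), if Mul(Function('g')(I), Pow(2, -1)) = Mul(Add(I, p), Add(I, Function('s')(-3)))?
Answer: 124800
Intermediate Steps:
Function('s')(P) = Rational(1, 8) (Function('s')(P) = Mul(Rational(1, 8), Mul(P, Pow(P, -1))) = Mul(Rational(1, 8), 1) = Rational(1, 8))
Function('d')(W) = Add(-10, Mul(-4, W))
p = -3 (p = Add(3, Add(-4, Mul(-1, 2))) = Add(3, Add(-4, -2)) = Add(3, -6) = -3)
Function('g')(I) = Mul(2, Add(-3, I), Add(Rational(1, 8), I)) (Function('g')(I) = Mul(2, Mul(Add(I, -3), Add(I, Rational(1, 8)))) = Mul(2, Mul(Add(-3, I), Add(Rational(1, 8), I))) = Mul(2, Add(-3, I), Add(Rational(1, 8), I)))
Mul(Mul(-32, Function('d')(10)), Function('g')(-5)) = Mul(Mul(-32, Add(-10, Mul(-4, 10))), Add(Rational(-3, 4), Mul(2, Pow(-5, 2)), Mul(Rational(-23, 4), -5))) = Mul(Mul(-32, Add(-10, -40)), Add(Rational(-3, 4), Mul(2, 25), Rational(115, 4))) = Mul(Mul(-32, -50), Add(Rational(-3, 4), 50, Rational(115, 4))) = Mul(1600, 78) = 124800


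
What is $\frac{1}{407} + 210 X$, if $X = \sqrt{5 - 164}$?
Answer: $\frac{1}{407} + 210 i \sqrt{159} \approx 0.002457 + 2648.0 i$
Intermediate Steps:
$X = i \sqrt{159}$ ($X = \sqrt{-159} = i \sqrt{159} \approx 12.61 i$)
$\frac{1}{407} + 210 X = \frac{1}{407} + 210 i \sqrt{159}$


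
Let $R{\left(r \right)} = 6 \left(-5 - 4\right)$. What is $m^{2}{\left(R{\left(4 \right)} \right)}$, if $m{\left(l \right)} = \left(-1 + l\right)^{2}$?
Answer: $9150625$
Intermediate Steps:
$R{\left(r \right)} = -54$ ($R{\left(r \right)} = 6 \left(-9\right) = -54$)
$m^{2}{\left(R{\left(4 \right)} \right)} = \left(\left(-1 - 54\right)^{2}\right)^{2} = \left(\left(-55\right)^{2}\right)^{2} = 3025^{2} = 9150625$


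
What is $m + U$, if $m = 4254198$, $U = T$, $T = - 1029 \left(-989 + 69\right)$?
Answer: $5200878$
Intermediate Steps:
$T = 946680$ ($T = \left(-1029\right) \left(-920\right) = 946680$)
$U = 946680$
$m + U = 4254198 + 946680 = 5200878$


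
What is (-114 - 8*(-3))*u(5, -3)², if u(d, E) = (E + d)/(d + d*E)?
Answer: -18/5 ≈ -3.6000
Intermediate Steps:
u(d, E) = (E + d)/(d + E*d)
(-114 - 8*(-3))*u(5, -3)² = (-114 - 8*(-3))*((-3 + 5)/(5*(1 - 3)))² = (-114 + 24)*((⅕)*2/(-2))² = -90*((⅕)*(-½)*2)² = -90*(-⅕)² = -90*1/25 = -18/5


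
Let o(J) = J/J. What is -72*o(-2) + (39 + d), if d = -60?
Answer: -93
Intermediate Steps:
o(J) = 1
-72*o(-2) + (39 + d) = -72*1 + (39 - 60) = -72 - 21 = -93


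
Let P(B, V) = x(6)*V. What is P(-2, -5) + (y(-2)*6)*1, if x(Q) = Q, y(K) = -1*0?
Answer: -30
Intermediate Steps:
y(K) = 0
P(B, V) = 6*V
P(-2, -5) + (y(-2)*6)*1 = 6*(-5) + (0*6)*1 = -30 + 0*1 = -30 + 0 = -30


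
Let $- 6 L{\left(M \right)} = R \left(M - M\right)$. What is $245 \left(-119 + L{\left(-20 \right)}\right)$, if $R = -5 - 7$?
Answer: $-29155$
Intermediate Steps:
$R = -12$ ($R = -5 - 7 = -12$)
$L{\left(M \right)} = 0$ ($L{\left(M \right)} = - \frac{\left(-12\right) \left(M - M\right)}{6} = - \frac{\left(-12\right) 0}{6} = \left(- \frac{1}{6}\right) 0 = 0$)
$245 \left(-119 + L{\left(-20 \right)}\right) = 245 \left(-119 + 0\right) = 245 \left(-119\right) = -29155$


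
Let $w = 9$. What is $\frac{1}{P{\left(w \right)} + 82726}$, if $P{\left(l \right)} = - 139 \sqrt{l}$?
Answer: $\frac{1}{82309} \approx 1.2149 \cdot 10^{-5}$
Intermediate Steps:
$\frac{1}{P{\left(w \right)} + 82726} = \frac{1}{- 139 \sqrt{9} + 82726} = \frac{1}{\left(-139\right) 3 + 82726} = \frac{1}{-417 + 82726} = \frac{1}{82309}$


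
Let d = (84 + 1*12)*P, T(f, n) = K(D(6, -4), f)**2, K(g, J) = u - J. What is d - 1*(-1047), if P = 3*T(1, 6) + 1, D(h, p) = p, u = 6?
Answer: 8343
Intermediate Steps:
K(g, J) = 6 - J
T(f, n) = (6 - f)**2
P = 76 (P = 3*(-6 + 1)**2 + 1 = 3*(-5)**2 + 1 = 3*25 + 1 = 75 + 1 = 76)
d = 7296 (d = (84 + 1*12)*76 = (84 + 12)*76 = 96*76 = 7296)
d - 1*(-1047) = 7296 - 1*(-1047) = 7296 + 1047 = 8343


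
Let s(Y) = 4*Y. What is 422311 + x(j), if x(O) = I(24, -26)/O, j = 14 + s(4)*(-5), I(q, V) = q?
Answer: 4645417/11 ≈ 4.2231e+5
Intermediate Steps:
j = -66 (j = 14 + (4*4)*(-5) = 14 + 16*(-5) = 14 - 80 = -66)
x(O) = 24/O
422311 + x(j) = 422311 + 24/(-66) = 422311 + 24*(-1/66) = 422311 - 4/11 = 4645417/11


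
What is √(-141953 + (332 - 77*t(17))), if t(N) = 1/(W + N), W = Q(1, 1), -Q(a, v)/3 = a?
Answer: I*√566506/2 ≈ 376.33*I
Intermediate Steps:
Q(a, v) = -3*a
W = -3 (W = -3*1 = -3)
t(N) = 1/(-3 + N)
√(-141953 + (332 - 77*t(17))) = √(-141953 + (332 - 77/(-3 + 17))) = √(-141953 + (332 - 77/14)) = √(-141953 + (332 - 77*1/14)) = √(-141953 + (332 - 11/2)) = √(-141953 + 653/2) = √(-283253/2) = I*√566506/2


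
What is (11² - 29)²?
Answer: 8464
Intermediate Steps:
(11² - 29)² = (121 - 29)² = 92² = 8464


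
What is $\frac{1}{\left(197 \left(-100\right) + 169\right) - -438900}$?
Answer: $\frac{1}{419369} \approx 2.3845 \cdot 10^{-6}$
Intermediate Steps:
$\frac{1}{\left(197 \left(-100\right) + 169\right) - -438900} = \frac{1}{\left(-19700 + 169\right) + 438900} = \frac{1}{-19531 + 438900} = \frac{1}{419369}$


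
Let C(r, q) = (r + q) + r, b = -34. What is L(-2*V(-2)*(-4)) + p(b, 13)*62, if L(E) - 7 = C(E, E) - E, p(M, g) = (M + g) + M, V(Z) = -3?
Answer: -3451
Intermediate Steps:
p(M, g) = g + 2*M
C(r, q) = q + 2*r (C(r, q) = (q + r) + r = q + 2*r)
L(E) = 7 + 2*E (L(E) = 7 + ((E + 2*E) - E) = 7 + (3*E - E) = 7 + 2*E)
L(-2*V(-2)*(-4)) + p(b, 13)*62 = (7 + 2*(-2*(-3)*(-4))) + (13 + 2*(-34))*62 = (7 + 2*(6*(-4))) + (13 - 68)*62 = (7 + 2*(-24)) - 55*62 = (7 - 48) - 3410 = -41 - 3410 = -3451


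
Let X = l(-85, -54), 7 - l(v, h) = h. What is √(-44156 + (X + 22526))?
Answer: I*√21569 ≈ 146.86*I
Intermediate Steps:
l(v, h) = 7 - h
X = 61 (X = 7 - 1*(-54) = 7 + 54 = 61)
√(-44156 + (X + 22526)) = √(-44156 + (61 + 22526)) = √(-44156 + 22587) = √(-21569) = I*√21569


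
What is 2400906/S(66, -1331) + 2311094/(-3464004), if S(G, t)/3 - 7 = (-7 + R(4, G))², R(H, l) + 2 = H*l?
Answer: 327744283025/28158888516 ≈ 11.639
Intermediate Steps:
R(H, l) = -2 + H*l
S(G, t) = 21 + 3*(-9 + 4*G)² (S(G, t) = 21 + 3*(-7 + (-2 + 4*G))² = 21 + 3*(-9 + 4*G)²)
2400906/S(66, -1331) + 2311094/(-3464004) = 2400906/(21 + 3*(-9 + 4*66)²) + 2311094/(-3464004) = 2400906/(21 + 3*(-9 + 264)²) + 2311094*(-1/3464004) = 2400906/(21 + 3*255²) - 1155547/1732002 = 2400906/(21 + 3*65025) - 1155547/1732002 = 2400906/(21 + 195075) - 1155547/1732002 = 2400906/195096 - 1155547/1732002 = 2400906*(1/195096) - 1155547/1732002 = 400151/32516 - 1155547/1732002 = 327744283025/28158888516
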